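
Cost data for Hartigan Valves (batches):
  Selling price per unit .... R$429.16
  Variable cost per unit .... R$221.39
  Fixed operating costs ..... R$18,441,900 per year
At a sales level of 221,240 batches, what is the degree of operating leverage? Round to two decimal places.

At 221,240 units, contribution = 221,240 × R$207.77 = R$45,967,034.80.
Operating income = contribution − fixed costs = R$45,967,034.80 − R$18,441,900 = R$27,525,134.80.
So DOL = total CM / EBIT = R$45,967,034.80 / R$27,525,134.80 = 1.6700.

1.67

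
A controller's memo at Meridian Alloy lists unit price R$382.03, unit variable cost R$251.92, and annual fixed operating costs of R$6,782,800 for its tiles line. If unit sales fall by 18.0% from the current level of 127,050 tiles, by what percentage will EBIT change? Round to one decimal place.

-30.5%

Total contribution margin = 127,050 × R$130.11 = R$16,530,475.50.
Subtracting fixed costs: EBIT = R$16,530,475.50 − R$6,782,800 = R$9,747,675.50.
So DOL = total CM / EBIT = R$16,530,475.50 / R$9,747,675.50 = 1.6958.
So EBIT moves 1.6958 × (-18.0%) = -30.5%.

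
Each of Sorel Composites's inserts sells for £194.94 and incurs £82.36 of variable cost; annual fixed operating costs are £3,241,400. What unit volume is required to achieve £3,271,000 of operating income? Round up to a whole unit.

57,847 inserts

Each unit contributes £194.94 − £82.36 = £112.58.
Need Q such that Q × £112.58 − £3,241,400 = £3,271,000, i.e. Q = £6,512,400 / £112.58 = 57,846.86 → 57,847.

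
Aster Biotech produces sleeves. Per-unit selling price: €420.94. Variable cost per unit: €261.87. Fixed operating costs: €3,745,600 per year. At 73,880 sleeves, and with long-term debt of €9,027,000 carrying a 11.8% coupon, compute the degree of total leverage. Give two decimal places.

Total contribution margin = 73,880 × €159.07 = €11,752,091.60.
EBIT = €11,752,091.60 − €3,745,600 = €8,006,491.60. Interest = €1,065,186.00, so EBIT − I = €6,941,305.60.
Degree of total leverage = total CM / (EBIT − interest) = €11,752,091.60 / €6,941,305.60 = 1.6931.

1.69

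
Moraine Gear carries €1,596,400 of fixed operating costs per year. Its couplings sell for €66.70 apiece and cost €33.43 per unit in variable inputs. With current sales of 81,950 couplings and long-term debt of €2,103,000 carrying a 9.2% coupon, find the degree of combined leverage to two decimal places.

2.91

At 81,950 units, contribution = 81,950 × €33.27 = €2,726,476.50.
Subtracting fixed costs: EBIT = €2,726,476.50 − €1,596,400 = €1,130,076.50. Interest = €193,476.00, so EBIT − I = €936,600.50.
DCL = contribution ÷ (EBIT − I) = €2,726,476.50 ÷ €936,600.50 = 2.9110.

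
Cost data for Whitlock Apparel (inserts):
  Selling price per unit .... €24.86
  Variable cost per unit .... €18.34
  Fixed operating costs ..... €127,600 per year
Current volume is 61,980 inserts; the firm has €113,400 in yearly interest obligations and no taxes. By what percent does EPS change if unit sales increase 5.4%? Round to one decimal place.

+13.4%

At 61,980 units, contribution = 61,980 × €6.52 = €404,109.60.
EBIT = €404,109.60 − €127,600 = €276,509.60.
After interest of €113,400.00, pre-tax earnings = €163,109.60.
Degree of combined leverage = contribution ÷ (EBIT − I) = €404,109.60 ÷ €163,109.60 = 2.4775.
%ΔEPS = DCL × %ΔSales = 2.4775 × +5.4% = +13.4%.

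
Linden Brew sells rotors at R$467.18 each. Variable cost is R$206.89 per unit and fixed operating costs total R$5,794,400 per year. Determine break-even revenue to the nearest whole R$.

CM per unit = R$467.18 − R$206.89 = R$260.29; CM ratio = R$260.29 / R$467.18 = 0.5572.
Break-even sales = FC ÷ CM ratio = R$5,794,400 × R$467.18 / R$260.29 = R$10,400,045.

R$10,400,045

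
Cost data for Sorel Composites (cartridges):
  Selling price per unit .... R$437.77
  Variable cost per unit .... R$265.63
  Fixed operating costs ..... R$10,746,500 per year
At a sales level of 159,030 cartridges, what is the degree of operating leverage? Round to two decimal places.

Total contribution margin = 159,030 × R$172.14 = R$27,375,424.20.
Operating income = contribution − fixed costs = R$27,375,424.20 − R$10,746,500 = R$16,628,924.20.
DOL = contribution ÷ EBIT = R$27,375,424.20 ÷ R$16,628,924.20 = 1.6463.

1.65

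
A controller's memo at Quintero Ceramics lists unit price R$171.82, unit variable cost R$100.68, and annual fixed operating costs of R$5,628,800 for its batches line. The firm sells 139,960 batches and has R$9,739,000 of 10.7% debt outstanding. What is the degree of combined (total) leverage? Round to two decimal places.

3.03

At 139,960 units, contribution = 139,960 × R$71.14 = R$9,956,754.40.
EBIT = R$9,956,754.40 − R$5,628,800 = R$4,327,954.40. Interest = R$1,042,073.00, so EBIT − I = R$3,285,881.40.
Degree of total leverage = total CM / (EBIT − interest) = R$9,956,754.40 / R$3,285,881.40 = 3.0302.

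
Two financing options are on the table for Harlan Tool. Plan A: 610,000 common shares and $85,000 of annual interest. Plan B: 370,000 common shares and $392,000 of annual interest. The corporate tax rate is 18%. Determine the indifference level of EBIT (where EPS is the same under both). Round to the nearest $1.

At indifference, (EBIT − 85,000)(1 − t)/610,000 = (EBIT − 392,000)(1 − t)/370,000.
The (1 − t) factor cancels: (EBIT − 85,000) × 370,000 = (EBIT − 392,000) × 610,000.
Solving, EBIT = (392,000·610,000 − 85,000·370,000) / (610,000 − 370,000) = 207,670,000,000 / 240,000 = 865,291.67.

$865,292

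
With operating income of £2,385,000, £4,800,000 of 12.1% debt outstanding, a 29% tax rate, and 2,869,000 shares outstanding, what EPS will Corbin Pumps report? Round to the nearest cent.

£0.45

Pre-tax income = £2,385,000 − £580,800.00 = £1,804,200.00.
After tax at 29%: net income = £1,804,200.00 × 0.71 = £1,280,982.00.
Per share: £1,280,982.00 / 2,869,000 shares = £0.45.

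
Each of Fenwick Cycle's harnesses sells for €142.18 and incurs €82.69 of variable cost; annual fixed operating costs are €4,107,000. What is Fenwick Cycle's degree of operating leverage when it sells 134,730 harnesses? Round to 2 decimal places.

At 134,730 units, contribution = 134,730 × €59.49 = €8,015,087.70.
EBIT = €8,015,087.70 − €4,107,000 = €3,908,087.70.
Degree of operating leverage = €8,015,087.70 / €3,908,087.70 = 2.0509.

2.05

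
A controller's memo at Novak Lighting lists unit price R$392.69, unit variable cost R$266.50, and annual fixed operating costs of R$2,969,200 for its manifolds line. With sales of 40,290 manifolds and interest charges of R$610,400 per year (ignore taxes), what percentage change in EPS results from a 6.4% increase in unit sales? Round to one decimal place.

Total contribution margin = 40,290 × R$126.19 = R$5,084,195.10.
Operating income = contribution − fixed costs = R$5,084,195.10 − R$2,969,200 = R$2,114,995.10.
After interest of R$610,400.00, pre-tax earnings = R$1,504,595.10.
DCL = total CM / (EBIT − I) = R$5,084,195.10 / R$1,504,595.10 = 3.3791.
EPS therefore changes by 3.3791 × (+6.4%) = +21.6%.

+21.6%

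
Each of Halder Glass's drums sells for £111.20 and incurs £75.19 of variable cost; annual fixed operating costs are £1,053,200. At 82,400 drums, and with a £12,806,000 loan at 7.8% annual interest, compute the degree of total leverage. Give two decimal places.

3.24

Total contribution margin = 82,400 × £36.01 = £2,967,224.00.
EBIT = £2,967,224.00 − £1,053,200 = £1,914,024.00. Interest = £998,868.00, so EBIT − I = £915,156.00.
Degree of total leverage = total CM / (EBIT − interest) = £2,967,224.00 / £915,156.00 = 3.2423.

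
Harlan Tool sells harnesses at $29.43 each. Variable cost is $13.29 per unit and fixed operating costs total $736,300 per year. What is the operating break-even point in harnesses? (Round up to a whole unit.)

45,620 harnesses

Each unit contributes $29.43 − $13.29 = $16.14.
Units to break even: $736,300 ÷ $16.14 = 45,619.58, rounded up to 45,620.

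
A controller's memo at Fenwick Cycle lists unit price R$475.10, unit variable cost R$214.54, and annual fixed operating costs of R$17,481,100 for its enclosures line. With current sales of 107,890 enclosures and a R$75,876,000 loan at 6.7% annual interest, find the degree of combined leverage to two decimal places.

5.07

At 107,890 units, contribution = 107,890 × R$260.56 = R$28,111,818.40.
Operating income = contribution − fixed costs = R$28,111,818.40 − R$17,481,100 = R$10,630,718.40. Interest = R$5,083,692.00, so EBIT − I = R$5,547,026.40.
Degree of total leverage = total CM / (EBIT − interest) = R$28,111,818.40 / R$5,547,026.40 = 5.0679.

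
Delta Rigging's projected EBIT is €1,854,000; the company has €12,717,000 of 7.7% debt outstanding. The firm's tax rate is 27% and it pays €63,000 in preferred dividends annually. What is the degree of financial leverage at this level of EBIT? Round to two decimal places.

2.35

Annual interest charges come to €979,209.00.
Pre-tax preferred-dividend burden = €63,000 ÷ (1 − 0.27) = €86,301.37.
DFL = EBIT ÷ [EBIT − I − D_p/(1−t)] = €1,854,000 ÷ [€1,854,000 − €979,209.00 − €86,301.37] = €1,854,000 ÷ €788,489.63 = 2.3513.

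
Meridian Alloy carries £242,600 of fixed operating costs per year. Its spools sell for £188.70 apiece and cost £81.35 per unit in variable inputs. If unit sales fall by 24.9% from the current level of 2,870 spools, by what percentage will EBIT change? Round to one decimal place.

At 2,870 units, contribution = 2,870 × £107.35 = £308,094.50.
EBIT = £308,094.50 − £242,600 = £65,494.50.
DOL = contribution ÷ EBIT = £308,094.50 ÷ £65,494.50 = 4.7041.
So EBIT moves 4.7041 × (-24.9%) = -117.1%.

-117.1%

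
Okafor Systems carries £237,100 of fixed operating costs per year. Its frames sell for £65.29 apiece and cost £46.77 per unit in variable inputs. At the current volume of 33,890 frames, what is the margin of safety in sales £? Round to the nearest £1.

£1,376,811

Contribution margin per unit = £65.29 − £46.77 = £18.52. Break-even units = £237,100 ÷ £18.52 = 12,802.38; break-even revenue = 12,802.38 × £65.29 = £835,867.12.
Actual sales revenue = 33,890 × £65.29 = £2,212,678.10.
Margin of safety = £2,212,678.10 − £835,867.12 = £1,376,811.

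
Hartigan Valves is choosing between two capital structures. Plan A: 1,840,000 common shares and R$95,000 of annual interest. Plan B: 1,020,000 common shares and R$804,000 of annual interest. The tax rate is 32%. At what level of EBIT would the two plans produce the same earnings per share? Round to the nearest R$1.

R$1,685,927

At indifference, (EBIT − 95,000)(1 − t)/1,840,000 = (EBIT − 804,000)(1 − t)/1,020,000.
The (1 − t) factor cancels: (EBIT − 95,000) × 1,020,000 = (EBIT − 804,000) × 1,840,000.
EBIT × (1,840,000 − 1,020,000) = 804,000 × 1,840,000 − 95,000 × 1,020,000 = 1,382,460,000,000, so EBIT = 1,382,460,000,000 ÷ 820,000 = 1,685,926.83.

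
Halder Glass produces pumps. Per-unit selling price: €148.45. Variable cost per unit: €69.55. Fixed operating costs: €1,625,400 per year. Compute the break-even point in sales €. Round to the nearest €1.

CM per unit = €148.45 − €69.55 = €78.90; CM ratio = €78.90 / €148.45 = 0.5315.
Break-even sales = FC ÷ CM ratio = €1,625,400 × €148.45 / €78.90 = €3,058,183.

€3,058,183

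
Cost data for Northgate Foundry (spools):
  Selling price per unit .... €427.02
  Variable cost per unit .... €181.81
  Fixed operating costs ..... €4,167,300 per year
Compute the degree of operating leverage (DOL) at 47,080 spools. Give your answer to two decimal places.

Total contribution margin = 47,080 × €245.21 = €11,544,486.80.
Subtracting fixed costs: EBIT = €11,544,486.80 − €4,167,300 = €7,377,186.80.
Degree of operating leverage = €11,544,486.80 / €7,377,186.80 = 1.5649.

1.56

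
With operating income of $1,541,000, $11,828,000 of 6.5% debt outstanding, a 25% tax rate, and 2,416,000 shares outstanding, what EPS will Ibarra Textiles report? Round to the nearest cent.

Pre-tax income = $1,541,000 − $768,820.00 = $772,180.00.
Net income = $772,180.00 × (1 − 0.25) = $579,135.00.
Per share: $579,135.00 / 2,416,000 shares = $0.24.

$0.24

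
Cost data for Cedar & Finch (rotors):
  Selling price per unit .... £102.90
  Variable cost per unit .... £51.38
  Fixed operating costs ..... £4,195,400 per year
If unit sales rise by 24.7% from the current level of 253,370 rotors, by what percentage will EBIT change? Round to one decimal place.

Contribution at this volume is 253,370 × £51.52 = £13,053,622.40.
Subtracting fixed costs: EBIT = £13,053,622.40 − £4,195,400 = £8,858,222.40.
DOL = contribution ÷ EBIT = £13,053,622.40 ÷ £8,858,222.40 = 1.4736.
%ΔEBIT = DOL × %ΔSales = 1.4736 × +24.7% = +36.4%.

+36.4%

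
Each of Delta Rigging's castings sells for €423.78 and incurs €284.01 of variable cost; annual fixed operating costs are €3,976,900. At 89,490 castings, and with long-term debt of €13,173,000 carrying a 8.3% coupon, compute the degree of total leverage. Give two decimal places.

At 89,490 units, contribution = 89,490 × €139.77 = €12,508,017.30.
Operating income = contribution − fixed costs = €12,508,017.30 − €3,976,900 = €8,531,117.30. Interest = €1,093,359.00, so EBIT − I = €7,437,758.30.
Degree of total leverage = total CM / (EBIT − interest) = €12,508,017.30 / €7,437,758.30 = 1.6817.

1.68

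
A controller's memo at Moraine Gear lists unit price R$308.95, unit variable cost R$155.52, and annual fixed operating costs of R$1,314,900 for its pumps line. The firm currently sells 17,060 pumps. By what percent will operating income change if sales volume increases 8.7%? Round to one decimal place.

+17.5%

Contribution at this volume is 17,060 × R$153.43 = R$2,617,515.80.
Operating income = contribution − fixed costs = R$2,617,515.80 − R$1,314,900 = R$1,302,615.80.
DOL = contribution ÷ EBIT = R$2,617,515.80 ÷ R$1,302,615.80 = 2.0094.
Operating income changes by 2.0094 × +8.7% = +17.5%.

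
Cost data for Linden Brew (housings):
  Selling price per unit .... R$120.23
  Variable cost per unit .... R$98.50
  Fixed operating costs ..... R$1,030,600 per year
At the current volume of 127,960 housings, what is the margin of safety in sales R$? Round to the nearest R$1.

Contribution margin per unit = R$120.23 − R$98.50 = R$21.73. Break-even units = R$1,030,600 ÷ R$21.73 = 47,427.52; break-even revenue = 47,427.52 × R$120.23 = R$5,702,210.68.
Actual sales revenue = 127,960 × R$120.23 = R$15,384,630.80.
Margin of safety = R$15,384,630.80 − R$5,702,210.68 = R$9,682,420.

R$9,682,420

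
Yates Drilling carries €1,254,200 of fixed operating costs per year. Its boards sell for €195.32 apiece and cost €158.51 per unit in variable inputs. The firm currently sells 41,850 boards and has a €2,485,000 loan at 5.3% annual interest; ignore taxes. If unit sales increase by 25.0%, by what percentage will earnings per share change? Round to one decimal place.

Contribution at this volume is 41,850 × €36.81 = €1,540,498.50.
EBIT = €1,540,498.50 − €1,254,200 = €286,298.50.
After interest of €131,705.00, pre-tax earnings = €154,593.50.
Degree of combined leverage = contribution ÷ (EBIT − I) = €1,540,498.50 ÷ €154,593.50 = 9.9648.
EPS therefore changes by 9.9648 × (+25.0%) = +249.1%.

+249.1%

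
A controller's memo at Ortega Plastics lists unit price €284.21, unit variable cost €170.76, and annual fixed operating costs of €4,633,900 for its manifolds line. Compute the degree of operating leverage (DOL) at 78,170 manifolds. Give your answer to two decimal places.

2.09

Total contribution margin = 78,170 × €113.45 = €8,868,386.50.
Operating income = contribution − fixed costs = €8,868,386.50 − €4,633,900 = €4,234,486.50.
Degree of operating leverage = €8,868,386.50 / €4,234,486.50 = 2.0943.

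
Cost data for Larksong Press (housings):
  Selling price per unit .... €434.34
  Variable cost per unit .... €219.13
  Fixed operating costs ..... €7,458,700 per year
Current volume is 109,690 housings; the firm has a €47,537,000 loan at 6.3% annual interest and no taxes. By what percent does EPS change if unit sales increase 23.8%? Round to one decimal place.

Contribution at this volume is 109,690 × €215.21 = €23,606,384.90.
Subtracting fixed costs: EBIT = €23,606,384.90 − €7,458,700 = €16,147,684.90.
After interest of €2,994,831.00, pre-tax earnings = €13,152,853.90.
Degree of combined leverage = contribution ÷ (EBIT − I) = €23,606,384.90 ÷ €13,152,853.90 = 1.7948.
%ΔEPS = DCL × %ΔSales = 1.7948 × +23.8% = +42.7%.

+42.7%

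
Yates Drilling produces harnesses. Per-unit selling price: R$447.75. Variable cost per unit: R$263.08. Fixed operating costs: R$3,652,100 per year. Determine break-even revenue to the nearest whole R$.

R$8,854,864

CM per unit = R$447.75 − R$263.08 = R$184.67; CM ratio = R$184.67 / R$447.75 = 0.4124.
Break-even sales = FC ÷ CM ratio = R$3,652,100 × R$447.75 / R$184.67 = R$8,854,864.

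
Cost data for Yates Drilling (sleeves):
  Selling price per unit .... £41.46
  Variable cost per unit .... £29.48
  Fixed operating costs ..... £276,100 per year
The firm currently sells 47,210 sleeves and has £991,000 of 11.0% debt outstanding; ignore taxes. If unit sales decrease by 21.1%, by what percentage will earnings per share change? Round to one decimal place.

-66.1%

Contribution at this volume is 47,210 × £11.98 = £565,575.80.
Subtracting fixed costs: EBIT = £565,575.80 − £276,100 = £289,475.80.
After interest of £109,010.00, pre-tax earnings = £180,465.80.
Degree of combined leverage = contribution ÷ (EBIT − I) = £565,575.80 ÷ £180,465.80 = 3.1340.
EPS therefore changes by 3.1340 × (-21.1%) = -66.1%.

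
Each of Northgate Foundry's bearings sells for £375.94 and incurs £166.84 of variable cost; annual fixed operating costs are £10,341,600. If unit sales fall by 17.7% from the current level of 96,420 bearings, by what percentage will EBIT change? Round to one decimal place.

At 96,420 units, contribution = 96,420 × £209.10 = £20,161,422.00.
Subtracting fixed costs: EBIT = £20,161,422.00 − £10,341,600 = £9,819,822.00.
DOL = contribution ÷ EBIT = £20,161,422.00 ÷ £9,819,822.00 = 2.0531.
%ΔEBIT = DOL × %ΔSales = 2.0531 × -17.7% = -36.3%.

-36.3%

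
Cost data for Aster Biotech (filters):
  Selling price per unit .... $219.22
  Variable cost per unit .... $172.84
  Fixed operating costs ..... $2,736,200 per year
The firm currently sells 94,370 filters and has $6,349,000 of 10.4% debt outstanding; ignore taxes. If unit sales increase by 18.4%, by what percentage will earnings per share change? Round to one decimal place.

Contribution at this volume is 94,370 × $46.38 = $4,376,880.60.
Operating income = contribution − fixed costs = $4,376,880.60 − $2,736,200 = $1,640,680.60.
After interest of $660,296.00, pre-tax earnings = $980,384.60.
Degree of combined leverage = contribution ÷ (EBIT − I) = $4,376,880.60 ÷ $980,384.60 = 4.4645.
EPS therefore changes by 4.4645 × (+18.4%) = +82.1%.

+82.1%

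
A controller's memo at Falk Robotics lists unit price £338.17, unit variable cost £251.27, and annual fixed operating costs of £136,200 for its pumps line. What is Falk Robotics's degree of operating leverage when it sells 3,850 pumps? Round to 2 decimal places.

1.69

Contribution at this volume is 3,850 × £86.90 = £334,565.00.
EBIT = £334,565.00 − £136,200 = £198,365.00.
So DOL = total CM / EBIT = £334,565.00 / £198,365.00 = 1.6866.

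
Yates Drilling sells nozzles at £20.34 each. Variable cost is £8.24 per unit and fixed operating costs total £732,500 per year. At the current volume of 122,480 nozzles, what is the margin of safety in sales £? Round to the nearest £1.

£1,259,917

Unit CM = price − variable cost = £20.34 − £8.24 = £12.10. Break-even units = £732,500 ÷ £12.10 = 60,537.19; break-even revenue = 60,537.19 × £20.34 = £1,231,326.45.
Current sales = 122,480 × £20.34 = £2,491,243.20.
Margin of safety = £2,491,243.20 − £1,231,326.45 = £1,259,917.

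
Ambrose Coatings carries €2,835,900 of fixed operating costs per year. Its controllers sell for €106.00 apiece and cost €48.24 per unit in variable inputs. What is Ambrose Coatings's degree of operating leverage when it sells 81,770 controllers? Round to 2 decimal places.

2.50

At 81,770 units, contribution = 81,770 × €57.76 = €4,723,035.20.
Operating income = contribution − fixed costs = €4,723,035.20 − €2,835,900 = €1,887,135.20.
So DOL = total CM / EBIT = €4,723,035.20 / €1,887,135.20 = 2.5028.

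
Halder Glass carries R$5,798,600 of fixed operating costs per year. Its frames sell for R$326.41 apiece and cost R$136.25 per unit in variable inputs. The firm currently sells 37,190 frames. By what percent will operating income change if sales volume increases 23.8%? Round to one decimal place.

+132.2%

Contribution at this volume is 37,190 × R$190.16 = R$7,072,050.40.
EBIT = R$7,072,050.40 − R$5,798,600 = R$1,273,450.40.
DOL = contribution ÷ EBIT = R$7,072,050.40 ÷ R$1,273,450.40 = 5.5535.
So EBIT moves 5.5535 × (+23.8%) = +132.2%.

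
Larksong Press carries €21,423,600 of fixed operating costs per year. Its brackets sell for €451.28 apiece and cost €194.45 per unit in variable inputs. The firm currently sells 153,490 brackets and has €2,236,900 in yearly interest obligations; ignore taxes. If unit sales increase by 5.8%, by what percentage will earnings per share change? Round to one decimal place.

Contribution at this volume is 153,490 × €256.83 = €39,420,836.70.
EBIT = €39,420,836.70 − €21,423,600 = €17,997,236.70.
After interest of €2,236,900.00, pre-tax earnings = €15,760,336.70.
DCL = total CM / (EBIT − I) = €39,420,836.70 / €15,760,336.70 = 2.5013.
%ΔEPS = DCL × %ΔSales = 2.5013 × +5.8% = +14.5%.

+14.5%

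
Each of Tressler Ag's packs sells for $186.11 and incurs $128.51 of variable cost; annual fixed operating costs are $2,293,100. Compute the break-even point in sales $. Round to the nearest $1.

CM per unit = $186.11 − $128.51 = $57.60; CM ratio = $57.60 / $186.11 = 0.3095.
Break-even sales = FC ÷ CM ratio = $2,293,100 × $186.11 / $57.60 = $7,409,181.

$7,409,181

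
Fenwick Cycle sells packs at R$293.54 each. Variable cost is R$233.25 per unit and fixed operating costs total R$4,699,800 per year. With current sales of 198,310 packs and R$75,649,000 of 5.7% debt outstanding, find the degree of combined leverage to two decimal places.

Contribution at this volume is 198,310 × R$60.29 = R$11,956,109.90.
Subtracting fixed costs: EBIT = R$11,956,109.90 − R$4,699,800 = R$7,256,309.90. Interest = R$4,311,993.00.
DOL = R$11,956,109.90 ÷ R$7,256,309.90 = 1.6477; DFL = R$7,256,309.90 ÷ R$2,944,316.90 = 2.4645.
DCL = DOL × DFL = 1.6477 × 2.4645 = 4.0608.

4.06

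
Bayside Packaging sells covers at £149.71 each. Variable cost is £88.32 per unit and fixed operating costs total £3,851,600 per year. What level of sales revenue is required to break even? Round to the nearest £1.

£9,392,784

Contribution margin per unit = £149.71 − £88.32 = £61.39, a CM ratio of £61.39 ÷ £149.71 = 0.4101.
Break-even revenue = fixed costs × price ÷ CM = £3,851,600 × £149.71 ÷ £61.39 = £9,392,784.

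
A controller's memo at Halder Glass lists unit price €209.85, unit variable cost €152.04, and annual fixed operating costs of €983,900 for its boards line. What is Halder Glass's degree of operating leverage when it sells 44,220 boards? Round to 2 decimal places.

1.63

Contribution at this volume is 44,220 × €57.81 = €2,556,358.20.
Subtracting fixed costs: EBIT = €2,556,358.20 − €983,900 = €1,572,458.20.
So DOL = total CM / EBIT = €2,556,358.20 / €1,572,458.20 = 1.6257.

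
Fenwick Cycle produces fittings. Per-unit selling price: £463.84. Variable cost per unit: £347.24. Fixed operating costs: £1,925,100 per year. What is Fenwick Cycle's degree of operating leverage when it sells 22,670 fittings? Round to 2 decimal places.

Contribution at this volume is 22,670 × £116.60 = £2,643,322.00.
Subtracting fixed costs: EBIT = £2,643,322.00 − £1,925,100 = £718,222.00.
So DOL = total CM / EBIT = £2,643,322.00 / £718,222.00 = 3.6804.

3.68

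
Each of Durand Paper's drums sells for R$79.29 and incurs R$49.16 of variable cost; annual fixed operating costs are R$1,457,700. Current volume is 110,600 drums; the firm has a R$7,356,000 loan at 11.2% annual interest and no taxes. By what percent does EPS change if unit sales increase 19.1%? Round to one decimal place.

+60.6%

Total contribution margin = 110,600 × R$30.13 = R$3,332,378.00.
Operating income = contribution − fixed costs = R$3,332,378.00 − R$1,457,700 = R$1,874,678.00.
Interest = R$823,872.00, so EBIT − I = R$1,050,806.00.
DCL = total CM / (EBIT − I) = R$3,332,378.00 / R$1,050,806.00 = 3.1713.
EPS therefore changes by 3.1713 × (+19.1%) = +60.6%.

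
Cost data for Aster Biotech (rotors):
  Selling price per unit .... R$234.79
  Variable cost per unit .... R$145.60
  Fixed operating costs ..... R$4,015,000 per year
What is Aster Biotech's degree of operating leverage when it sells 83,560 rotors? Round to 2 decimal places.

2.17

Total contribution margin = 83,560 × R$89.19 = R$7,452,716.40.
EBIT = R$7,452,716.40 − R$4,015,000 = R$3,437,716.40.
DOL = contribution ÷ EBIT = R$7,452,716.40 ÷ R$3,437,716.40 = 2.1679.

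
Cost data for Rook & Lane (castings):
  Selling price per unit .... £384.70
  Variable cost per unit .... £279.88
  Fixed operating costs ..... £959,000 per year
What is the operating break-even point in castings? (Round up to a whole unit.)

Contribution margin per unit = £384.70 − £279.88 = £104.82.
Break-even Q = £959,000 / £104.82 = 9,149.02 → 9,150 castings.

9,150 castings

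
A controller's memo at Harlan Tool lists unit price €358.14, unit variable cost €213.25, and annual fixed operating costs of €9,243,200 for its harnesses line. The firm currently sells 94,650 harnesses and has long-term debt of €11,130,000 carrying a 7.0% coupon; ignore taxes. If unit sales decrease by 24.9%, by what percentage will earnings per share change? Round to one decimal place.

-92.5%

Contribution at this volume is 94,650 × €144.89 = €13,713,838.50.
Subtracting fixed costs: EBIT = €13,713,838.50 − €9,243,200 = €4,470,638.50.
After interest of €779,100.00, pre-tax earnings = €3,691,538.50.
DCL = total CM / (EBIT − I) = €13,713,838.50 / €3,691,538.50 = 3.7149.
%ΔEPS = DCL × %ΔSales = 3.7149 × -24.9% = -92.5%.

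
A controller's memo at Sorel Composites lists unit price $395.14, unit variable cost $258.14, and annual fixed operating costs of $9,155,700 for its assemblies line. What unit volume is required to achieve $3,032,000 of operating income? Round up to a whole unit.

Each unit contributes $395.14 − $258.14 = $137.00.
Required volume = (fixed costs + target profit) ÷ CM = ($9,155,700 + $3,032,000) ÷ $137.00 = 88,961.31, so 88,962 assemblies.

88,962 assemblies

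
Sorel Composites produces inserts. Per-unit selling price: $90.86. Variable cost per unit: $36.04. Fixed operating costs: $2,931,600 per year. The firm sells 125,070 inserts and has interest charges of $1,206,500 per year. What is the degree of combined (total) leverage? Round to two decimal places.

2.52

Contribution at this volume is 125,070 × $54.82 = $6,856,337.40.
Subtracting fixed costs: EBIT = $6,856,337.40 − $2,931,600 = $3,924,737.40. Interest = $1,206,500.00.
DOL = $6,856,337.40 ÷ $3,924,737.40 = 1.7470; DFL = $3,924,737.40 ÷ $2,718,237.40 = 1.4439.
DCL = DOL × DFL = 1.7470 × 1.4439 = 2.5225.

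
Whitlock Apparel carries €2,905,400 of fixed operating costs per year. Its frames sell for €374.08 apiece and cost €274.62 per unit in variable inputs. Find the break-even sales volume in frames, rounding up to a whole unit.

29,212 frames

Unit CM = price − variable cost = €374.08 − €274.62 = €99.46.
Break-even volume = fixed costs ÷ CM per unit = €2,905,400 ÷ €99.46 = 29,211.74, so 29,212 frames.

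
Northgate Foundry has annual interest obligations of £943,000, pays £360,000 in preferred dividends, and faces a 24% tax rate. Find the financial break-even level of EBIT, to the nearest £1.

£1,416,684

Preferred dividends are paid after tax, so their pre-tax equivalent is £360,000 ÷ (1 − 0.24) = £473,684.21.
EPS = 0 when EBIT covers interest plus the pre-tax preferred burden: £943,000 + £473,684.21 = £1,416,684.21.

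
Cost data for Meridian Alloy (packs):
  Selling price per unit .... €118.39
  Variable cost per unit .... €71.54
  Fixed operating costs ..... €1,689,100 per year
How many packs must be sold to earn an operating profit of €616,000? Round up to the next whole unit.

Contribution margin per unit = €118.39 − €71.54 = €46.85.
Need Q such that Q × €46.85 − €1,689,100 = €616,000, i.e. Q = €2,305,100 / €46.85 = 49,201.71 → 49,202.

49,202 packs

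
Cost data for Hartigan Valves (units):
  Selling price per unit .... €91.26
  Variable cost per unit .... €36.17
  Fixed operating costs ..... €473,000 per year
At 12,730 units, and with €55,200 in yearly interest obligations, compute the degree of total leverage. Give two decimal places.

4.05

Total contribution margin = 12,730 × €55.09 = €701,295.70.
Subtracting fixed costs: EBIT = €701,295.70 − €473,000 = €228,295.70. Interest = €55,200.00.
DOL = €701,295.70 ÷ €228,295.70 = 3.0719; DFL = €228,295.70 ÷ €173,095.70 = 1.3189.
DCL = DOL × DFL = 3.0719 × 1.3189 = 4.0515.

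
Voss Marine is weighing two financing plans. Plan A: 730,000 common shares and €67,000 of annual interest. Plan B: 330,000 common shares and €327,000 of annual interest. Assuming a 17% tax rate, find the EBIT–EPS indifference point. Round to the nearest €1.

€541,500

Set EPS_A = EPS_B: (EBIT − €67,000)(1 − 0.17) ÷ 730,000 = (EBIT − €327,000)(1 − 0.17) ÷ 330,000.
The (1 − t) factor cancels: (EBIT − 67,000) × 330,000 = (EBIT − 327,000) × 730,000.
Solving, EBIT = (327,000·730,000 − 67,000·330,000) / (730,000 − 330,000) = 216,600,000,000 / 400,000 = 541,500.00.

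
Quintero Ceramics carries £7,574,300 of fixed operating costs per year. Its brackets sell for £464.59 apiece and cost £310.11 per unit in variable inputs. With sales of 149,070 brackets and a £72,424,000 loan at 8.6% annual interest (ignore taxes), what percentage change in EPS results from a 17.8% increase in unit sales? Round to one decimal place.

+44.4%

Contribution at this volume is 149,070 × £154.48 = £23,028,333.60.
Operating income = contribution − fixed costs = £23,028,333.60 − £7,574,300 = £15,454,033.60.
Interest = £6,228,464.00, so EBIT − I = £9,225,569.60.
Degree of combined leverage = contribution ÷ (EBIT − I) = £23,028,333.60 ÷ £9,225,569.60 = 2.4961.
%ΔEPS = DCL × %ΔSales = 2.4961 × +17.8% = +44.4%.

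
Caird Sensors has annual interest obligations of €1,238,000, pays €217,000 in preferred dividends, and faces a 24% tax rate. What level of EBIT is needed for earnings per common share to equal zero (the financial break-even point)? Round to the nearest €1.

Grossing the preferred dividend up to pre-tax terms: €217,000 / (1 − 0.24) = €285,526.32.
EPS = 0 when EBIT covers interest plus the pre-tax preferred burden: €1,238,000 + €285,526.32 = €1,523,526.32.

€1,523,526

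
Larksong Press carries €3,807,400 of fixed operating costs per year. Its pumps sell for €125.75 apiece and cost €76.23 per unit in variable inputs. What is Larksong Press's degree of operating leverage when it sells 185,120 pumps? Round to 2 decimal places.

1.71

Contribution at this volume is 185,120 × €49.52 = €9,167,142.40.
Operating income = contribution − fixed costs = €9,167,142.40 − €3,807,400 = €5,359,742.40.
Degree of operating leverage = €9,167,142.40 / €5,359,742.40 = 1.7104.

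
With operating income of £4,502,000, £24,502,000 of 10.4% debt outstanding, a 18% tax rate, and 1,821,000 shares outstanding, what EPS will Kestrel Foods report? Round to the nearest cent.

£0.88

Interest = £2,548,208.00, so EBT = £4,502,000 − £2,548,208.00 = £1,953,792.00.
After tax at 18%: net income = £1,953,792.00 × 0.82 = £1,602,109.44.
Per share: £1,602,109.44 / 1,821,000 shares = £0.88.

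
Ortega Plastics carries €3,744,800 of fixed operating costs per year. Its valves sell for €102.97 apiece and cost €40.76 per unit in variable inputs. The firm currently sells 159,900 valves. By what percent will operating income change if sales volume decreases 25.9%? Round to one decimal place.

-41.5%

At 159,900 units, contribution = 159,900 × €62.21 = €9,947,379.00.
Operating income = contribution − fixed costs = €9,947,379.00 − €3,744,800 = €6,202,579.00.
DOL = contribution ÷ EBIT = €9,947,379.00 ÷ €6,202,579.00 = 1.6037.
Operating income changes by 1.6037 × -25.9% = -41.5%.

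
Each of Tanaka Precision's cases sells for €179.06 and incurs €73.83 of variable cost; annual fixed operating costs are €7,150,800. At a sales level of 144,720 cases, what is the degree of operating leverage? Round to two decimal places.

1.89

Contribution at this volume is 144,720 × €105.23 = €15,228,885.60.
EBIT = €15,228,885.60 − €7,150,800 = €8,078,085.60.
So DOL = total CM / EBIT = €15,228,885.60 / €8,078,085.60 = 1.8852.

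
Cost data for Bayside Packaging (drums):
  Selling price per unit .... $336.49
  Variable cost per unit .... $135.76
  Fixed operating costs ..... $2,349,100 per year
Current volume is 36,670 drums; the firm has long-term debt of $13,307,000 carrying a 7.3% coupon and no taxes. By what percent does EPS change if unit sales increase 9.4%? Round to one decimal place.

Total contribution margin = 36,670 × $200.73 = $7,360,769.10.
EBIT = $7,360,769.10 − $2,349,100 = $5,011,669.10.
Interest = $971,411.00, so EBIT − I = $4,040,258.10.
DCL = total CM / (EBIT − I) = $7,360,769.10 / $4,040,258.10 = 1.8219.
EPS therefore changes by 1.8219 × (+9.4%) = +17.1%.

+17.1%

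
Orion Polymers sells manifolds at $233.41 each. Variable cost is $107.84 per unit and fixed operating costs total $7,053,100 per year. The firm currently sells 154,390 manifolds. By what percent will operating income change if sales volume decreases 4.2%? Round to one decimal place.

Contribution at this volume is 154,390 × $125.57 = $19,386,752.30.
Operating income = contribution − fixed costs = $19,386,752.30 − $7,053,100 = $12,333,652.30.
DOL = contribution ÷ EBIT = $19,386,752.30 ÷ $12,333,652.30 = 1.5719.
Operating income changes by 1.5719 × -4.2% = -6.6%.

-6.6%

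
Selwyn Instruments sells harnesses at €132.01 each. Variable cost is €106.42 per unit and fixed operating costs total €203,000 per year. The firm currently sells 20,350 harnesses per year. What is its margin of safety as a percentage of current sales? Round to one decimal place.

61.0%

Contribution margin per unit = €132.01 − €106.42 = €25.59. Break-even units = €203,000 ÷ €25.59 = 7,932.79; break-even revenue = 7,932.79 × €132.01 = €1,047,207.11.
Actual sales revenue = 20,350 × €132.01 = €2,686,403.50.
Margin of safety = (€2,686,403.50 − €1,047,207.11) ÷ €2,686,403.50 = 61.0%.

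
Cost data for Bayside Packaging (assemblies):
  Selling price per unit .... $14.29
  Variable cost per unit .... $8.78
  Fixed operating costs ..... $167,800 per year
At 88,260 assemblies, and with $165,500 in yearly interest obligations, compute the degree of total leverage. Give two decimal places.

3.18

At 88,260 units, contribution = 88,260 × $5.51 = $486,312.60.
Subtracting fixed costs: EBIT = $486,312.60 − $167,800 = $318,512.60. Interest = $165,500.00, so EBIT − I = $153,012.60.
DCL = contribution ÷ (EBIT − I) = $486,312.60 ÷ $153,012.60 = 3.1783.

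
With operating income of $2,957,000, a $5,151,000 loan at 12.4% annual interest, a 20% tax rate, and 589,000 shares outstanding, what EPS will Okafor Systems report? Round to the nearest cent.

Interest = $638,724.00, so EBT = $2,957,000 − $638,724.00 = $2,318,276.00.
Net income = $2,318,276.00 × (1 − 0.20) = $1,854,620.80.
Per share: $1,854,620.80 / 589,000 shares = $3.15.

$3.15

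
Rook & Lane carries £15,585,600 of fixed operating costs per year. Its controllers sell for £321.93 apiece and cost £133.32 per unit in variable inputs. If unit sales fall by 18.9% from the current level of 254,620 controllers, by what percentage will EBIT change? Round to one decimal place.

-28.0%

At 254,620 units, contribution = 254,620 × £188.61 = £48,023,878.20.
Subtracting fixed costs: EBIT = £48,023,878.20 − £15,585,600 = £32,438,278.20.
DOL = contribution ÷ EBIT = £48,023,878.20 ÷ £32,438,278.20 = 1.4805.
So EBIT moves 1.4805 × (-18.9%) = -28.0%.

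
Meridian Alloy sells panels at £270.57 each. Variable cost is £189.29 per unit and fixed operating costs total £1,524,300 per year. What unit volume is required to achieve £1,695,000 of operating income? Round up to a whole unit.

Each unit contributes £270.57 − £189.29 = £81.28.
Units = (FC + target) / CM = (£1,524,300 + £1,695,000) / £81.28 = 39,607.53, so 39,608 panels.

39,608 panels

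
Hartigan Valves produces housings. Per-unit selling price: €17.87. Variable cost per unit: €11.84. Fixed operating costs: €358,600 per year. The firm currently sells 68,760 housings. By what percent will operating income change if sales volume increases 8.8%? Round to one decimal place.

+65.1%

Total contribution margin = 68,760 × €6.03 = €414,622.80.
Operating income = contribution − fixed costs = €414,622.80 − €358,600 = €56,022.80.
DOL = contribution ÷ EBIT = €414,622.80 ÷ €56,022.80 = 7.4010.
Operating income changes by 7.4010 × +8.8% = +65.1%.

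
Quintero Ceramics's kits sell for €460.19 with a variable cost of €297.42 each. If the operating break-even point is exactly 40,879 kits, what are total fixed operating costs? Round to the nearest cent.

Unit CM = price − variable cost = €460.19 − €297.42 = €162.77.
Fixed costs = break-even units × CM = 40,879 × €162.77 = €6,653,874.83.

€6,653,874.83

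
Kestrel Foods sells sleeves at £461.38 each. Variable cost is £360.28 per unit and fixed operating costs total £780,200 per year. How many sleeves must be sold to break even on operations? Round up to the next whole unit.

Each unit contributes £461.38 − £360.28 = £101.10.
Units to break even: £780,200 ÷ £101.10 = 7,717.11, rounded up to 7,718.

7,718 sleeves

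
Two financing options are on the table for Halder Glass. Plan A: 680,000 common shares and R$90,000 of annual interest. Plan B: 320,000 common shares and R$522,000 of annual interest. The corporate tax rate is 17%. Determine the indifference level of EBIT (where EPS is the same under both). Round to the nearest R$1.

At indifference, (EBIT − 90,000)(1 − t)/680,000 = (EBIT − 522,000)(1 − t)/320,000.
Cancelling (1 − t) and cross-multiplying: 320,000·(EBIT − 90,000) = 680,000·(EBIT − 522,000).
EBIT × (680,000 − 320,000) = 522,000 × 680,000 − 90,000 × 320,000 = 326,160,000,000, so EBIT = 326,160,000,000 ÷ 360,000 = 906,000.00.

R$906,000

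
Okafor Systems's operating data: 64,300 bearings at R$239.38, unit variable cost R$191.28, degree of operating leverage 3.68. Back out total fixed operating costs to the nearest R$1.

Contribution at this volume is 64,300 × R$48.10 = R$3,092,830.00.
DOL = contribution / EBIT, so EBIT = R$3,092,830.00 / 3.68 = R$840,442.93.
And FC = contribution − EBIT = R$3,092,830.00 − R$840,442.93 = R$2,252,387.

R$2,252,387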